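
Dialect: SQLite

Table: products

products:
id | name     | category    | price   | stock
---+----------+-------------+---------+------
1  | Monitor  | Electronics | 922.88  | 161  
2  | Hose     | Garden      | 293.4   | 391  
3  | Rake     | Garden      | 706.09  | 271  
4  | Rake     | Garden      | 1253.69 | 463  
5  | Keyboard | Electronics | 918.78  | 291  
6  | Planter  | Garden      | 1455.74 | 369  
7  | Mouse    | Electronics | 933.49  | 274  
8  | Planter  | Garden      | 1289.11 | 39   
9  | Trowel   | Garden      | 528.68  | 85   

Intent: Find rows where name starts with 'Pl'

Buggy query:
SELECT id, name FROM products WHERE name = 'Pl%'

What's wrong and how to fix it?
Bug: '=' compares the literal string including the % character; pattern matching needs LIKE

Fix: Replace '=' with LIKE so 'Pl%' is treated as a pattern

Corrected query:
SELECT id, name FROM products WHERE name LIKE 'Pl%'

Result:
id | name   
---+--------
6  | Planter
8  | Planter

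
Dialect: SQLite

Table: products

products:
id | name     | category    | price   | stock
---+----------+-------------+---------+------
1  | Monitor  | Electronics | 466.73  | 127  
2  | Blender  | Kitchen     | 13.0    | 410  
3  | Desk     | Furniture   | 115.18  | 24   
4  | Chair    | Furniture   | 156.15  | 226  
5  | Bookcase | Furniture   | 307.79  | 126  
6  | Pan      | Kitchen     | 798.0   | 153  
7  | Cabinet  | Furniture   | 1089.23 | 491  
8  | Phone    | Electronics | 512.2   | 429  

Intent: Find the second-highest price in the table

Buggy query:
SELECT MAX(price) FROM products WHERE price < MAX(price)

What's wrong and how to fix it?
Bug: MAX(price) on the right of the comparison is an aggregate-in-WHERE error

Fix: Put the inner MAX in a scalar subquery

Corrected query:
SELECT MAX(price) FROM products WHERE price < (SELECT MAX(price) FROM products)

Result:
MAX(price)
----------
798       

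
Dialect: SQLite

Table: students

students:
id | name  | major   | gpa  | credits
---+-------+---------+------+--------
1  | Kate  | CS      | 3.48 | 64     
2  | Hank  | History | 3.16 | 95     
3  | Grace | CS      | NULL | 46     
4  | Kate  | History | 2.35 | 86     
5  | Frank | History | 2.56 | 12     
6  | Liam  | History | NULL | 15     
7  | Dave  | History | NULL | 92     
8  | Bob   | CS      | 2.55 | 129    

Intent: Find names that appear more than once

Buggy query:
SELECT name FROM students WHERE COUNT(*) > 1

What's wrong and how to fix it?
Bug: WHERE can't reference COUNT(*); aggregates are computed after WHERE

Fix: Group first, then use HAVING for the count condition

Corrected query:
SELECT name FROM students GROUP BY name HAVING COUNT(*) > 1

Result:
name
----
Kate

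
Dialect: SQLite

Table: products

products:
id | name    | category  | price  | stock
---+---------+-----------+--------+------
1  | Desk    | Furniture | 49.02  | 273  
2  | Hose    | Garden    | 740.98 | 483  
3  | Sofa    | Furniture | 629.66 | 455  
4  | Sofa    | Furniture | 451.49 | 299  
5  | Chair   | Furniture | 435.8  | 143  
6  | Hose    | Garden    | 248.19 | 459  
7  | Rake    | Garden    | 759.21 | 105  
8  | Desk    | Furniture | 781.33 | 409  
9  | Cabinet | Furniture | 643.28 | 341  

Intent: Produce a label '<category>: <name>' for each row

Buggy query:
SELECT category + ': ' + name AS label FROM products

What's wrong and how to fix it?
Bug: '+' is numeric addition; on text columns SQLite converts them to 0 instead of concatenating

Fix: Use the || operator for string concatenation

Corrected query:
SELECT category || ': ' || name AS label FROM products

Result:
label             
------------------
Furniture: Desk   
Garden: Hose      
Furniture: Sofa   
Furniture: Sofa   
Furniture: Chair  
Garden: Hose      
Garden: Rake      
Furniture: Desk   
Furniture: Cabinet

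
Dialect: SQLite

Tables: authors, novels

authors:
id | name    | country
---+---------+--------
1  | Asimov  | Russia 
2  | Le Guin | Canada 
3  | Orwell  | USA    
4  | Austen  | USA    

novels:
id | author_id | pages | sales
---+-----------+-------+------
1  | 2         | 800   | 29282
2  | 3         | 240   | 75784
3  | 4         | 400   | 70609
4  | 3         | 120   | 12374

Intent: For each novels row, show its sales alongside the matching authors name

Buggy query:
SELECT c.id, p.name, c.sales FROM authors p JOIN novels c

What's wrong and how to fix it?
Bug: Missing join condition: each novels row is matched to all authors rows instead of just its own

Fix: Specify the join condition linking the foreign key to the parent id

Corrected query:
SELECT c.id, p.name, c.sales FROM authors p JOIN novels c ON c.author_id = p.id

Result:
id | name    | sales
---+---------+------
1  | Le Guin | 29282
2  | Orwell  | 75784
3  | Austen  | 70609
4  | Orwell  | 12374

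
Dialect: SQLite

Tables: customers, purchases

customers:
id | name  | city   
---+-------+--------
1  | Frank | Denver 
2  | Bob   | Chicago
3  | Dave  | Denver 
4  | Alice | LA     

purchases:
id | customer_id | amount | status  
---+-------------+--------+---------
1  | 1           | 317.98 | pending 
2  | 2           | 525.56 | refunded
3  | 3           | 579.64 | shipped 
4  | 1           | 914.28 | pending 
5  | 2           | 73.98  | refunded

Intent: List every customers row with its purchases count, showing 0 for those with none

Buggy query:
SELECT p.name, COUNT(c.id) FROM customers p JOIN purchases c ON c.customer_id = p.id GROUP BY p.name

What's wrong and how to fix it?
Bug: An inner join excludes parents with zero children

Fix: Use LEFT JOIN so parents without children still appear (COUNT(c.id) gives 0)

Corrected query:
SELECT p.name, COUNT(c.id) FROM customers p LEFT JOIN purchases c ON c.customer_id = p.id GROUP BY p.name

Result:
name  | COUNT(c.id)
------+------------
Alice | 0          
Bob   | 2          
Dave  | 1          
Frank | 2          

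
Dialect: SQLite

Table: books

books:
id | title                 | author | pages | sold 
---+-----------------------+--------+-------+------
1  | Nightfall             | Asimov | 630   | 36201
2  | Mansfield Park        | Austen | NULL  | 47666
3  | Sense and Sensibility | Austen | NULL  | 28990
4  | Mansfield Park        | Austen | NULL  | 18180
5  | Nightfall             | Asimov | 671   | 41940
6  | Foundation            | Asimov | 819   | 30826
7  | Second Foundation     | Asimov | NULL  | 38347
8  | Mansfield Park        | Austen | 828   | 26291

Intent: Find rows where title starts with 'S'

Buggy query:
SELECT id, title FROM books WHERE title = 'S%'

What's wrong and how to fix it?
Bug: Wildcards only work with LIKE; '=' treats '%' as a literal character

Fix: Replace '=' with LIKE so 'S%' is treated as a pattern

Corrected query:
SELECT id, title FROM books WHERE title LIKE 'S%'

Result:
id | title                
---+----------------------
3  | Sense and Sensibility
7  | Second Foundation    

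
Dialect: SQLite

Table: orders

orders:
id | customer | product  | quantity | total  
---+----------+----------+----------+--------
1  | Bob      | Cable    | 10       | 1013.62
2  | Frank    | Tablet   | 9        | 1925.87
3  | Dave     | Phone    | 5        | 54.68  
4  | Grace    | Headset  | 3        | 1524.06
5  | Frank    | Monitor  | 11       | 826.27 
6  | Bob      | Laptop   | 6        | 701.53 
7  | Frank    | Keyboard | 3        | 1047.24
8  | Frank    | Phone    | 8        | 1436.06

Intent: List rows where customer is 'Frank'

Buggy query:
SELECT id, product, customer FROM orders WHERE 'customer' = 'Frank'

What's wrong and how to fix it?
Bug: Single quotes denote string literals in SQL; the column name is being compared as a constant string

Fix: Reference the column as customer without single quotes

Corrected query:
SELECT id, product, customer FROM orders WHERE customer = 'Frank'

Result:
id | product  | customer
---+----------+---------
2  | Tablet   | Frank   
5  | Monitor  | Frank   
7  | Keyboard | Frank   
8  | Phone    | Frank   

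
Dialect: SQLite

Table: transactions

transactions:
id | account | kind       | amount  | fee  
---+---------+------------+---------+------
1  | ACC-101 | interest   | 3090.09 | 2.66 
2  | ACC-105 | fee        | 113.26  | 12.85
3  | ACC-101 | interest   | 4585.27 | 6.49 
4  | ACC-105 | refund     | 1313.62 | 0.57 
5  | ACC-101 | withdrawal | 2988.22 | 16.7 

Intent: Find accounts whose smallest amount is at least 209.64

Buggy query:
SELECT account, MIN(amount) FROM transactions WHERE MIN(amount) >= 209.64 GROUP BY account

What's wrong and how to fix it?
Bug: MIN() in WHERE is a misuse of aggregate

Fix: Use HAVING for the per-group MIN condition

Corrected query:
SELECT account, MIN(amount) FROM transactions GROUP BY account HAVING MIN(amount) >= 209.64

Result:
account | MIN(amount)
--------+------------
ACC-101 | 2988.22    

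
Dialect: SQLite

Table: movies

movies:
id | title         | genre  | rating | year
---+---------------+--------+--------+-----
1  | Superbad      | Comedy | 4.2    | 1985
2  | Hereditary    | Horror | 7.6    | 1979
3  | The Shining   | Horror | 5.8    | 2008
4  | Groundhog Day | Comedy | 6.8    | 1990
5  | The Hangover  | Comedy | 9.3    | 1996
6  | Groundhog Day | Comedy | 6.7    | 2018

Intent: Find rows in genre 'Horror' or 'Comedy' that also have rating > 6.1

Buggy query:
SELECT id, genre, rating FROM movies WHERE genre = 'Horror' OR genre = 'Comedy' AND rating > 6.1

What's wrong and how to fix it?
Bug: Without parentheses, AND is evaluated before OR, so the rating filter only applies to the 'Comedy' branch

Fix: Group the OR with parentheses (or use IN), then AND the threshold

Corrected query:
SELECT id, genre, rating FROM movies WHERE (genre = 'Horror' OR genre = 'Comedy') AND rating > 6.1

Result:
id | genre  | rating
---+--------+-------
2  | Horror | 7.6   
4  | Comedy | 6.8   
5  | Comedy | 9.3   
6  | Comedy | 6.7   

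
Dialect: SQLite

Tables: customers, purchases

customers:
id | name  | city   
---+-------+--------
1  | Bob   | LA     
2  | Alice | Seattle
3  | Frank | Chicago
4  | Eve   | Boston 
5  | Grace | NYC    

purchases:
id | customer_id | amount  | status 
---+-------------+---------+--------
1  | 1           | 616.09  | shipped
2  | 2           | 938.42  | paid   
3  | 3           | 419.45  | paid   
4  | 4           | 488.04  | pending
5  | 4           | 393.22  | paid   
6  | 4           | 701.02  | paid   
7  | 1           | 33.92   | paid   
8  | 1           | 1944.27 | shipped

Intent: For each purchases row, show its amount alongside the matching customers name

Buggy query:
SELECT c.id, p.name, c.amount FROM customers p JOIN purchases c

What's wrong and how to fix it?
Bug: Missing join condition: each purchases row is matched to all customers rows instead of just its own

Fix: Specify the join condition linking the foreign key to the parent id

Corrected query:
SELECT c.id, p.name, c.amount FROM customers p JOIN purchases c ON c.customer_id = p.id

Result:
id | name  | amount 
---+-------+--------
1  | Bob   | 616.09 
2  | Alice | 938.42 
3  | Frank | 419.45 
4  | Eve   | 488.04 
5  | Eve   | 393.22 
6  | Eve   | 701.02 
7  | Bob   | 33.92  
8  | Bob   | 1944.27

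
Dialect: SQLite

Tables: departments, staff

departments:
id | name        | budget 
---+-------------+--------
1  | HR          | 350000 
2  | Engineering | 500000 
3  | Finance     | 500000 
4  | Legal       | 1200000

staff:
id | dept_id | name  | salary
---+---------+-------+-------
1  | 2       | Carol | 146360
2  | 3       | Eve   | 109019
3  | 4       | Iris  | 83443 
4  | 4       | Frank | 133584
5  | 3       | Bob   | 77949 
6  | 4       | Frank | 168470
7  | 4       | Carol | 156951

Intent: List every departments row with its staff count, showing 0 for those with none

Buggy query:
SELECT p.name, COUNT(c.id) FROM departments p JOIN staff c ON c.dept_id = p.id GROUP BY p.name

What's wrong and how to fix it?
Bug: INNER JOIN drops departments rows that have no matching staff rows

Fix: Switch to LEFT JOIN to retain unmatched parent rows

Corrected query:
SELECT p.name, COUNT(c.id) FROM departments p LEFT JOIN staff c ON c.dept_id = p.id GROUP BY p.name

Result:
name        | COUNT(c.id)
------------+------------
Engineering | 1          
Finance     | 2          
HR          | 0          
Legal       | 4          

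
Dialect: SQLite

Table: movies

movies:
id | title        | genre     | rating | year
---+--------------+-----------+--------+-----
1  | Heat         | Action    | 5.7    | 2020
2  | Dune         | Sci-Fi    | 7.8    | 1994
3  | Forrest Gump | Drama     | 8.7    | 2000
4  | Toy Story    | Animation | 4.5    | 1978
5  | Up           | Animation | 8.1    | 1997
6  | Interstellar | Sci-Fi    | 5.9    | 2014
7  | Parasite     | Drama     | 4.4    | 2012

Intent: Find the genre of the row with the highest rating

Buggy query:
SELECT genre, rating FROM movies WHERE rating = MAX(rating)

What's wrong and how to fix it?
Bug: MAX(rating) is an aggregate and cannot be used directly in WHERE

Fix: Use a subquery: WHERE rating = (SELECT MAX(rating) FROM movies)

Corrected query:
SELECT genre, rating FROM movies WHERE rating = (SELECT MAX(rating) FROM movies)

Result:
genre | rating
------+-------
Drama | 8.7   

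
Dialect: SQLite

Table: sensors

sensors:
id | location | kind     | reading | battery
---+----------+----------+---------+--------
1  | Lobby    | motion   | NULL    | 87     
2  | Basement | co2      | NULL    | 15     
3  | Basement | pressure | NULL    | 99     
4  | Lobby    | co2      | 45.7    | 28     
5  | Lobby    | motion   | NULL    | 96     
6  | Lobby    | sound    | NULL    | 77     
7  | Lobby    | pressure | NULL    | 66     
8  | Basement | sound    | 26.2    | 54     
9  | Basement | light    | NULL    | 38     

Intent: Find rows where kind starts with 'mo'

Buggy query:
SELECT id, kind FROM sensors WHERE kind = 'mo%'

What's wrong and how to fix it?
Bug: '=' compares the literal string including the % character; pattern matching needs LIKE

Fix: Replace '=' with LIKE so 'mo%' is treated as a pattern

Corrected query:
SELECT id, kind FROM sensors WHERE kind LIKE 'mo%'

Result:
id | kind  
---+-------
1  | motion
5  | motion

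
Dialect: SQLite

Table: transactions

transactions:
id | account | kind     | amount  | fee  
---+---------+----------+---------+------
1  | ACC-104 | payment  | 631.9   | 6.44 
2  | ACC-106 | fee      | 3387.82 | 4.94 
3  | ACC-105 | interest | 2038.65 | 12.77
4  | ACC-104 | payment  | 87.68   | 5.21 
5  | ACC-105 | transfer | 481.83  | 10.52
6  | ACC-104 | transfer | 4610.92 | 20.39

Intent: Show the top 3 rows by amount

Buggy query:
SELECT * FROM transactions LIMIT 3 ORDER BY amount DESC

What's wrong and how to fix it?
Bug: LIMIT must come after ORDER BY

Fix: Swap the clauses: ORDER BY first, then LIMIT

Corrected query:
SELECT * FROM transactions ORDER BY amount DESC LIMIT 3

Result:
id | account | kind     | amount  | fee  
---+---------+----------+---------+------
6  | ACC-104 | transfer | 4610.92 | 20.39
2  | ACC-106 | fee      | 3387.82 | 4.94 
3  | ACC-105 | interest | 2038.65 | 12.77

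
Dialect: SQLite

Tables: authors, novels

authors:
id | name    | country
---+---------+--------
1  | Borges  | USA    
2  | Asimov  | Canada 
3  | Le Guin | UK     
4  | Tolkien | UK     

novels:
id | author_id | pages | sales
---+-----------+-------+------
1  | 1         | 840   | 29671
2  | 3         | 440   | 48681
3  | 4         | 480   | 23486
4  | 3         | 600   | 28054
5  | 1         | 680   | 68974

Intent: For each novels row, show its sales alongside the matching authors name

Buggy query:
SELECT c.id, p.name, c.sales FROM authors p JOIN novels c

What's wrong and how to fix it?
Bug: JOIN with no ON clause produces a cartesian product; every novels row pairs with every authors row

Fix: Specify the join condition linking the foreign key to the parent id

Corrected query:
SELECT c.id, p.name, c.sales FROM authors p JOIN novels c ON c.author_id = p.id

Result:
id | name    | sales
---+---------+------
1  | Borges  | 29671
2  | Le Guin | 48681
3  | Tolkien | 23486
4  | Le Guin | 28054
5  | Borges  | 68974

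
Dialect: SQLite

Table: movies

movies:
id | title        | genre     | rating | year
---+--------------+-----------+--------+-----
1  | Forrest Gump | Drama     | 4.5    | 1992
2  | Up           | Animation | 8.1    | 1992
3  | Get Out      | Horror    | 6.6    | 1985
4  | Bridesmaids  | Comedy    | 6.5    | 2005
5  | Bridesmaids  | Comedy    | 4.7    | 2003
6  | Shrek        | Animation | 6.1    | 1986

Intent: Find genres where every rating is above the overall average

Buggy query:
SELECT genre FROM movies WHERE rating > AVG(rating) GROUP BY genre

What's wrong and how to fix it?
Bug: AVG() is an aggregate; it can't sit directly in WHERE

Fix: Use a subquery for AVG and a HAVING MIN(...) filter so the condition holds for every row in the group

Corrected query:
SELECT genre FROM movies GROUP BY genre HAVING MIN(rating) > (SELECT AVG(rating) FROM movies)

Result:
genre    
---------
Animation
Horror   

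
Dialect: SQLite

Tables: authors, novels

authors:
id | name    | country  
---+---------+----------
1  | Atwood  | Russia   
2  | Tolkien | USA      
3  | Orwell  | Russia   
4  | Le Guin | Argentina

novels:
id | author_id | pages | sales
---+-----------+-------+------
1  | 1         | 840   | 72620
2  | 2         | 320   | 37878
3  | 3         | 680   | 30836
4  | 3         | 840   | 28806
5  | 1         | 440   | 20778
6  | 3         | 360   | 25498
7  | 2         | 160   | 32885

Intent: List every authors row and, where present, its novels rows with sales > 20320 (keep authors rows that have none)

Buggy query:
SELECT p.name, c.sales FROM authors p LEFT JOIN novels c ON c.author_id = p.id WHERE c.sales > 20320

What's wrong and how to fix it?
Bug: Filtering c.sales in WHERE discards the NULL rows produced by LEFT JOIN, turning it into an inner join

Fix: Put 'c.sales > 20320' in the JOIN's ON clause instead of WHERE

Corrected query:
SELECT p.name, c.sales FROM authors p LEFT JOIN novels c ON c.author_id = p.id AND c.sales > 20320

Result:
name    | sales
--------+------
Atwood  | 20778
Atwood  | 72620
Tolkien | 32885
Tolkien | 37878
Orwell  | 25498
Orwell  | 28806
Orwell  | 30836
Le Guin | NULL 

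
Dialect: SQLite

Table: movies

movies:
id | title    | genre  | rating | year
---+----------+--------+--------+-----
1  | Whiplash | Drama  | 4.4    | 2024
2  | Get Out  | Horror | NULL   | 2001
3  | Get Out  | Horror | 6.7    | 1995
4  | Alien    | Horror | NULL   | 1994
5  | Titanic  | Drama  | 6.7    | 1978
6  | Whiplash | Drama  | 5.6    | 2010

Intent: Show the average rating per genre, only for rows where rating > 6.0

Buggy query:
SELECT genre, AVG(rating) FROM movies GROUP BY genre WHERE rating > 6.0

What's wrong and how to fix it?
Bug: Row-level WHERE must come before GROUP BY in the clause order

Fix: Move the WHERE clause before GROUP BY

Corrected query:
SELECT genre, AVG(rating) FROM movies WHERE rating > 6.0 GROUP BY genre

Result:
genre  | AVG(rating)
-------+------------
Drama  | 6.7        
Horror | 6.7        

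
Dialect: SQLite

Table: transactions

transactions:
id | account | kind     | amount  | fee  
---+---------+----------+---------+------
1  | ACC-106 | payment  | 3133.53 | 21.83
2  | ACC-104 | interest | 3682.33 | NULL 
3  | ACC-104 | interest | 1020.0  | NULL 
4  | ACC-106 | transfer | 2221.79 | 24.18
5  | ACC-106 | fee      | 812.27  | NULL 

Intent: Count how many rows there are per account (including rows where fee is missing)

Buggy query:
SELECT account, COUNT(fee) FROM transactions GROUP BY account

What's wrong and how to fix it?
Bug: COUNT(fee) skips NULLs, so groups with missing fee are undercounted

Fix: Replace COUNT(fee) with COUNT(*)

Corrected query:
SELECT account, COUNT(*) FROM transactions GROUP BY account

Result:
account | COUNT(*)
--------+---------
ACC-104 | 2       
ACC-106 | 3       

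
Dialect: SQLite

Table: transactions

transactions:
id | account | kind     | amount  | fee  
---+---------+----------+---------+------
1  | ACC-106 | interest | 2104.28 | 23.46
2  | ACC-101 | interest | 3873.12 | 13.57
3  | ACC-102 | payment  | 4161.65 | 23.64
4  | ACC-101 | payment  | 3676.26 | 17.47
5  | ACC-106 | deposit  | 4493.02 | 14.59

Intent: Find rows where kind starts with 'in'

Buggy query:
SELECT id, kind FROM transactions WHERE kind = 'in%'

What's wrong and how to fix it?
Bug: '=' compares the literal string including the % character; pattern matching needs LIKE

Fix: Use LIKE for wildcard pattern matching

Corrected query:
SELECT id, kind FROM transactions WHERE kind LIKE 'in%'

Result:
id | kind    
---+---------
1  | interest
2  | interest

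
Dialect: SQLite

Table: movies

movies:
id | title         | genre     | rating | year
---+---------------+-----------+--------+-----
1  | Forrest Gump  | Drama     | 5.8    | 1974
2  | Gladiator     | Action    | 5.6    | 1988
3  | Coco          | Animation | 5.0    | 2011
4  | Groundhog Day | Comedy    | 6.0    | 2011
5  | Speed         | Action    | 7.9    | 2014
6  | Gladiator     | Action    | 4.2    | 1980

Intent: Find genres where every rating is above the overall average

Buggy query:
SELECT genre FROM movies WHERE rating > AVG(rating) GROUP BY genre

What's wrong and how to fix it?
Bug: AVG() is an aggregate; it can't sit directly in WHERE

Fix: Use a subquery for AVG and a HAVING MIN(...) filter so the condition holds for every row in the group

Corrected query:
SELECT genre FROM movies GROUP BY genre HAVING MIN(rating) > (SELECT AVG(rating) FROM movies)

Result:
genre 
------
Comedy
Drama 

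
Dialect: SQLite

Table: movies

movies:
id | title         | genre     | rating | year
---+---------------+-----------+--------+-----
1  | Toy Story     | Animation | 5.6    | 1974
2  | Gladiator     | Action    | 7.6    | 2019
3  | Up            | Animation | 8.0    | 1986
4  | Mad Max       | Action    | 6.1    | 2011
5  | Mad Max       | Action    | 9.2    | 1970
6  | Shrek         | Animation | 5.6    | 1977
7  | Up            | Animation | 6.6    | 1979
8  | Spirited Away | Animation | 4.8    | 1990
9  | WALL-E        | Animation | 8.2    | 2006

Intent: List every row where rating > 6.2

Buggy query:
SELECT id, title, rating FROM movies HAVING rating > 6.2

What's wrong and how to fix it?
Bug: This is a non-aggregate query (no GROUP BY, no aggregates), so in SQLite the HAVING clause is invalid here; a row-level condition belongs in WHERE

Fix: Replace HAVING with WHERE since the condition applies to individual rows

Corrected query:
SELECT id, title, rating FROM movies WHERE rating > 6.2

Result:
id | title     | rating
---+-----------+-------
2  | Gladiator | 7.6   
3  | Up        | 8     
5  | Mad Max   | 9.2   
7  | Up        | 6.6   
9  | WALL-E    | 8.2   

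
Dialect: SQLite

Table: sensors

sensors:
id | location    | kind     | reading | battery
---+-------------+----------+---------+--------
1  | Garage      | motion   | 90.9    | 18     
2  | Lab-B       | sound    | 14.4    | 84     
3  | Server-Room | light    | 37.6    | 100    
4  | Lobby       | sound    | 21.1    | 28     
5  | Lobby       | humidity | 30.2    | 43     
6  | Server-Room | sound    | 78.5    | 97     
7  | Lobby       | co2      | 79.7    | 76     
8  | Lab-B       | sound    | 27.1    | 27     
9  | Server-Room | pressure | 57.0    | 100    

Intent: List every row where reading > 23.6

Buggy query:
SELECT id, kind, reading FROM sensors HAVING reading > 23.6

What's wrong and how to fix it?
Bug: This is a non-aggregate query (no GROUP BY, no aggregates), so in SQLite the HAVING clause is invalid here; a row-level condition belongs in WHERE

Fix: Use WHERE for row-level filtering

Corrected query:
SELECT id, kind, reading FROM sensors WHERE reading > 23.6

Result:
id | kind     | reading
---+----------+--------
1  | motion   | 90.9   
3  | light    | 37.6   
5  | humidity | 30.2   
6  | sound    | 78.5   
7  | co2      | 79.7   
8  | sound    | 27.1   
9  | pressure | 57     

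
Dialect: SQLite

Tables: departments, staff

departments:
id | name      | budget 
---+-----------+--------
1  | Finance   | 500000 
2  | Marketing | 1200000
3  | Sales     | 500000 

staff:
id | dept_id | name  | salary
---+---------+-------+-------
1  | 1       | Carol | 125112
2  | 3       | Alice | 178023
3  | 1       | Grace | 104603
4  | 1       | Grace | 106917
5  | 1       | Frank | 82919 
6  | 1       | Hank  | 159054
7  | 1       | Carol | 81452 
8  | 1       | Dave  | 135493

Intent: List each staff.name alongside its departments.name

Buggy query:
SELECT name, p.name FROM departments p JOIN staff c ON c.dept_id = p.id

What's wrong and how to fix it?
Bug: Both tables have a 'name' column; the unqualified reference is ambiguous

Fix: Qualify the column with its table alias (c.name)

Corrected query:
SELECT c.name, p.name FROM departments p JOIN staff c ON c.dept_id = p.id

Result:
name  | name   
------+--------
Carol | Finance
Alice | Sales  
Grace | Finance
Grace | Finance
Frank | Finance
Hank  | Finance
Carol | Finance
Dave  | Finance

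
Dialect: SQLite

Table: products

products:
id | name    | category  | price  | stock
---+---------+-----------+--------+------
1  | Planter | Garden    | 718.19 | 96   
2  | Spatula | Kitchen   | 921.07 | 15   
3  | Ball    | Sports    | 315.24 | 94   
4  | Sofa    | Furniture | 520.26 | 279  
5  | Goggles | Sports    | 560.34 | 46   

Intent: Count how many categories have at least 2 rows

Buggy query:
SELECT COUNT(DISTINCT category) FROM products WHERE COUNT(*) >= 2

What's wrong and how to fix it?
Bug: COUNT(*) cannot appear in WHERE; the per-group count doesn't exist yet

Fix: Use a subquery that GROUPs and filters with HAVING, then count its rows

Corrected query:
SELECT COUNT(*) FROM (SELECT category FROM products GROUP BY category HAVING COUNT(*) >= 2)

Result:
COUNT(*)
--------
1       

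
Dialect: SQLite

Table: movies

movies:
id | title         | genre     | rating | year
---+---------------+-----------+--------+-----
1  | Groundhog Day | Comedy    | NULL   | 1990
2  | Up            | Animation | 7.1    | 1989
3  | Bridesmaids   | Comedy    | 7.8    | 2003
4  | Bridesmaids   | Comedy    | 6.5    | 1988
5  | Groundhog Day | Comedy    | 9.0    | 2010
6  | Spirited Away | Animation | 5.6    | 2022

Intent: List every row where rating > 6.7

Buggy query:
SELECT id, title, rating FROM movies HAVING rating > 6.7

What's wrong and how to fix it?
Bug: This is a non-aggregate query (no GROUP BY, no aggregates), so in SQLite the HAVING clause is invalid here; a row-level condition belongs in WHERE

Fix: Use WHERE for row-level filtering

Corrected query:
SELECT id, title, rating FROM movies WHERE rating > 6.7

Result:
id | title         | rating
---+---------------+-------
2  | Up            | 7.1   
3  | Bridesmaids   | 7.8   
5  | Groundhog Day | 9     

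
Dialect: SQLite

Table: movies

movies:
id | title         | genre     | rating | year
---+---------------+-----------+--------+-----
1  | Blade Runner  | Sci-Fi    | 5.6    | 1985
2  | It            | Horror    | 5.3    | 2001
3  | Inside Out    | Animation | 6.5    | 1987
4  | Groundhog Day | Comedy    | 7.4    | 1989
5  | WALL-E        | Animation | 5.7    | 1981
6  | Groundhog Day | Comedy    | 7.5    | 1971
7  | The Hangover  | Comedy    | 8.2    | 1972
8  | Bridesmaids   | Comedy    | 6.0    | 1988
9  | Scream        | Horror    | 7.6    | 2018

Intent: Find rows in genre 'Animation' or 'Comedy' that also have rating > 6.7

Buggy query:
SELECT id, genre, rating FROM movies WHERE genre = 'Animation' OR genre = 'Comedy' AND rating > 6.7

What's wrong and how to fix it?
Bug: AND binds tighter than OR, so this parses as genre = 'Animation' OR (genre = 'Comedy' AND rating > 6.7)

Fix: Group the OR with parentheses (or use IN), then AND the threshold

Corrected query:
SELECT id, genre, rating FROM movies WHERE (genre = 'Animation' OR genre = 'Comedy') AND rating > 6.7

Result:
id | genre  | rating
---+--------+-------
4  | Comedy | 7.4   
6  | Comedy | 7.5   
7  | Comedy | 8.2   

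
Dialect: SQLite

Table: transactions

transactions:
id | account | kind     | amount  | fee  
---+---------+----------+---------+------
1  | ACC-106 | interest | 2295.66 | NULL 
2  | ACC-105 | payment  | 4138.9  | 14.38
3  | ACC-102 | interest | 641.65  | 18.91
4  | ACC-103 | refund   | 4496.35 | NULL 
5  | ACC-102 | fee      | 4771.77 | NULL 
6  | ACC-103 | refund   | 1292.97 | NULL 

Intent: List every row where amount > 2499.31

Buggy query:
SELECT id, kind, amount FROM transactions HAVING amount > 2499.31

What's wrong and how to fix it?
Bug: This is a non-aggregate query (no GROUP BY, no aggregates), so in SQLite the HAVING clause is invalid here; a row-level condition belongs in WHERE

Fix: Replace HAVING with WHERE since the condition applies to individual rows

Corrected query:
SELECT id, kind, amount FROM transactions WHERE amount > 2499.31

Result:
id | kind    | amount 
---+---------+--------
2  | payment | 4138.9 
4  | refund  | 4496.35
5  | fee     | 4771.77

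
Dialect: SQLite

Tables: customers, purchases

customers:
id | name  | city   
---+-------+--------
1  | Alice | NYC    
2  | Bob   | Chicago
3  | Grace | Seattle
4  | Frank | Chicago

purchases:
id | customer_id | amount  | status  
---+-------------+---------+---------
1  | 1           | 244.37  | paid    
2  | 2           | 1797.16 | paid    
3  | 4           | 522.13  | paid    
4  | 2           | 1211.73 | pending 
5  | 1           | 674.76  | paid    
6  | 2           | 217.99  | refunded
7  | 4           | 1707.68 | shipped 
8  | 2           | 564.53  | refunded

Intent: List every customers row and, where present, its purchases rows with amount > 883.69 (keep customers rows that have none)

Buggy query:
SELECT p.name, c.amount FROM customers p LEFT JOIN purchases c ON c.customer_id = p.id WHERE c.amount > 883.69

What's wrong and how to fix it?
Bug: A WHERE condition on the right-hand table after LEFT JOIN drops unmatched parents

Fix: Move the right-table condition into the ON clause so unmatched parents are kept

Corrected query:
SELECT p.name, c.amount FROM customers p LEFT JOIN purchases c ON c.customer_id = p.id AND c.amount > 883.69

Result:
name  | amount 
------+--------
Alice | NULL   
Bob   | 1211.73
Bob   | 1797.16
Grace | NULL   
Frank | 1707.68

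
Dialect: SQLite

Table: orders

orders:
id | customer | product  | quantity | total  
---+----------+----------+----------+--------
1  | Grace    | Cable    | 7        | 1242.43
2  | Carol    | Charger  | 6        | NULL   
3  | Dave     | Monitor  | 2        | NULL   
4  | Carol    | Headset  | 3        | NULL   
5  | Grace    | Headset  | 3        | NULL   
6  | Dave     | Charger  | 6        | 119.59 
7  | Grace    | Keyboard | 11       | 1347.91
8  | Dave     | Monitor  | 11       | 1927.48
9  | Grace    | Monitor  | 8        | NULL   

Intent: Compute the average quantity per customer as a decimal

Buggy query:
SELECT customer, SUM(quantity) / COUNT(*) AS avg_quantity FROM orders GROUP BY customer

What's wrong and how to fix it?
Bug: SUM(quantity) and COUNT(*) are both integers; the division truncates the fractional part

Fix: Cast one side to REAL so the division keeps the fractional part

Corrected query:
SELECT customer, SUM(quantity) * 1.0 / COUNT(*) AS avg_quantity FROM orders GROUP BY customer

Result:
customer | avg_quantity
---------+-------------
Carol    | 4.5         
Dave     | 6.333333    
Grace    | 7.25        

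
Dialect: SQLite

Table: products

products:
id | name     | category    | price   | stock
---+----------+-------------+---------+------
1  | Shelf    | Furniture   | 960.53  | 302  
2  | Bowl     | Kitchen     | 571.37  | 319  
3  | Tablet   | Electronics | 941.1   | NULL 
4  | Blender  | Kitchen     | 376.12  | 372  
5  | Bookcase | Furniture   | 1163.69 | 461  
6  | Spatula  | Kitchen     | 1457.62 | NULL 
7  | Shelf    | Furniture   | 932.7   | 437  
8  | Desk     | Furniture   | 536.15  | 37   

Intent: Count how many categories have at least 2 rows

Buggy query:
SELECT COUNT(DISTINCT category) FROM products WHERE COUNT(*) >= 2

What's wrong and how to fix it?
Bug: COUNT(*) cannot appear in WHERE; the per-group count doesn't exist yet

Fix: Use a subquery that GROUPs and filters with HAVING, then count its rows

Corrected query:
SELECT COUNT(*) FROM (SELECT category FROM products GROUP BY category HAVING COUNT(*) >= 2)

Result:
COUNT(*)
--------
2       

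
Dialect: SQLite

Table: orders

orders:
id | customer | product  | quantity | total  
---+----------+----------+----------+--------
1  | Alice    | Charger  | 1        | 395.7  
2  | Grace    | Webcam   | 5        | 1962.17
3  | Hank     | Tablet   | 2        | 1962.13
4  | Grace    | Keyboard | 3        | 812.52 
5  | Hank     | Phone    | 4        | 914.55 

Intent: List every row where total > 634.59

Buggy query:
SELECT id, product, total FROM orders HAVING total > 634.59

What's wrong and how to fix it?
Bug: HAVING filters the output of aggregation, but this query has no GROUP BY and no aggregate functions, so SQLite rejects it (HAVING clause on a non-aggregate query); the condition here is per row

Fix: Replace HAVING with WHERE since the condition applies to individual rows

Corrected query:
SELECT id, product, total FROM orders WHERE total > 634.59

Result:
id | product  | total  
---+----------+--------
2  | Webcam   | 1962.17
3  | Tablet   | 1962.13
4  | Keyboard | 812.52 
5  | Phone    | 914.55 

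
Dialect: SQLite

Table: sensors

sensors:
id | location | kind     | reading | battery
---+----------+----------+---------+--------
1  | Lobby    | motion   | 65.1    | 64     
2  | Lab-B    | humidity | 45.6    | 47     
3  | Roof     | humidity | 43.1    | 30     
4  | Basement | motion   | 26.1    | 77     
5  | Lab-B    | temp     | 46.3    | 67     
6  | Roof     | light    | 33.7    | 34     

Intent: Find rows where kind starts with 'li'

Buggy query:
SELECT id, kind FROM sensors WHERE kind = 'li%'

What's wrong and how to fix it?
Bug: '=' compares the literal string including the % character; pattern matching needs LIKE

Fix: Use LIKE for wildcard pattern matching

Corrected query:
SELECT id, kind FROM sensors WHERE kind LIKE 'li%'

Result:
id | kind 
---+------
6  | light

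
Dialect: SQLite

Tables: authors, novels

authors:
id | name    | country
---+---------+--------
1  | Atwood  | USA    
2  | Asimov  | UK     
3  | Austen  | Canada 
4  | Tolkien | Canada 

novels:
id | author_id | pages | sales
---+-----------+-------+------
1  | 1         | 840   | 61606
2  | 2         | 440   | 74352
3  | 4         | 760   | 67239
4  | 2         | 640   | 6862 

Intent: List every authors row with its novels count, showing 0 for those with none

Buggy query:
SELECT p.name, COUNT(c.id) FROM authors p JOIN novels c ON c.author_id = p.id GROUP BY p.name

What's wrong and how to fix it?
Bug: An inner join excludes parents with zero children

Fix: Switch to LEFT JOIN to retain unmatched parent rows

Corrected query:
SELECT p.name, COUNT(c.id) FROM authors p LEFT JOIN novels c ON c.author_id = p.id GROUP BY p.name

Result:
name    | COUNT(c.id)
--------+------------
Asimov  | 2          
Atwood  | 1          
Austen  | 0          
Tolkien | 1          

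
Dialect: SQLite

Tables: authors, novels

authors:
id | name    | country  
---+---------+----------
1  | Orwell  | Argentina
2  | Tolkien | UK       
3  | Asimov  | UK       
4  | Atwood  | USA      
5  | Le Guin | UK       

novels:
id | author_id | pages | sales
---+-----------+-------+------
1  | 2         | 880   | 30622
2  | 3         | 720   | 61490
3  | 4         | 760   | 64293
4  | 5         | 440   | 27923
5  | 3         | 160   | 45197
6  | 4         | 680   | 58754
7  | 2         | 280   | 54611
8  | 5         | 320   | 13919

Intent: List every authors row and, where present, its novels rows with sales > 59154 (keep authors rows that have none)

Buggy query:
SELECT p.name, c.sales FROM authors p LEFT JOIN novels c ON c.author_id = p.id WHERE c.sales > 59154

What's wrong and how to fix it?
Bug: A WHERE condition on the right-hand table after LEFT JOIN drops unmatched parents

Fix: Move the right-table condition into the ON clause so unmatched parents are kept

Corrected query:
SELECT p.name, c.sales FROM authors p LEFT JOIN novels c ON c.author_id = p.id AND c.sales > 59154

Result:
name    | sales
--------+------
Orwell  | NULL 
Tolkien | NULL 
Asimov  | 61490
Atwood  | 64293
Le Guin | NULL 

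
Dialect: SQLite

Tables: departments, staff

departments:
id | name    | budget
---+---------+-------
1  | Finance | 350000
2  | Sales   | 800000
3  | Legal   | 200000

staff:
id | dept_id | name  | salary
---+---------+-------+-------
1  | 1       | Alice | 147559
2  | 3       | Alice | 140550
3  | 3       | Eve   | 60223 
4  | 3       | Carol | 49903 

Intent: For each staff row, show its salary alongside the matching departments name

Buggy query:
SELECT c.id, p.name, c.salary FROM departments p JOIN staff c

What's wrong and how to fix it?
Bug: JOIN with no ON clause produces a cartesian product; every staff row pairs with every departments row

Fix: Add ON c.dept_id = p.id to the JOIN

Corrected query:
SELECT c.id, p.name, c.salary FROM departments p JOIN staff c ON c.dept_id = p.id

Result:
id | name    | salary
---+---------+-------
1  | Finance | 147559
2  | Legal   | 140550
3  | Legal   | 60223 
4  | Legal   | 49903 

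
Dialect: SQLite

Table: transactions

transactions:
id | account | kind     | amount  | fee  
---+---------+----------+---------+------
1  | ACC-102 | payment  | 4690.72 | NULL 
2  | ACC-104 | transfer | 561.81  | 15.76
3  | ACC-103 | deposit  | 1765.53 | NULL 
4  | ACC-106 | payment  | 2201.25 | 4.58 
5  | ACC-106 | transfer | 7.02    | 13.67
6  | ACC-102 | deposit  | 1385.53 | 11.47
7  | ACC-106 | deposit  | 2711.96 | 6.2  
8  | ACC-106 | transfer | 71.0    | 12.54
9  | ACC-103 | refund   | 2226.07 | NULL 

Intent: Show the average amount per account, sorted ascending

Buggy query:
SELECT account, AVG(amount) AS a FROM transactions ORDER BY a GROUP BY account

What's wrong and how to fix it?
Bug: GROUP BY must precede ORDER BY

Fix: Move ORDER BY to the end, after GROUP BY

Corrected query:
SELECT account, AVG(amount) AS a FROM transactions GROUP BY account ORDER BY a

Result:
account | a        
--------+----------
ACC-104 | 561.81   
ACC-106 | 1247.8075
ACC-103 | 1995.8   
ACC-102 | 3038.125 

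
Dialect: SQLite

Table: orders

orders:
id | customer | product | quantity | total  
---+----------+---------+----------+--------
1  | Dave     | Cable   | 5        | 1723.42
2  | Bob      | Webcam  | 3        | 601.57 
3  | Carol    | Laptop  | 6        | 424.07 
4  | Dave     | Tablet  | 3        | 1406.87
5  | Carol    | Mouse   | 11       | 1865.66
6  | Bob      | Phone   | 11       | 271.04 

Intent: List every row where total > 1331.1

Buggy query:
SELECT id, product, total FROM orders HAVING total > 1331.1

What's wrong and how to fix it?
Bug: This is a non-aggregate query (no GROUP BY, no aggregates), so in SQLite the HAVING clause is invalid here; a row-level condition belongs in WHERE

Fix: Replace HAVING with WHERE since the condition applies to individual rows

Corrected query:
SELECT id, product, total FROM orders WHERE total > 1331.1

Result:
id | product | total  
---+---------+--------
1  | Cable   | 1723.42
4  | Tablet  | 1406.87
5  | Mouse   | 1865.66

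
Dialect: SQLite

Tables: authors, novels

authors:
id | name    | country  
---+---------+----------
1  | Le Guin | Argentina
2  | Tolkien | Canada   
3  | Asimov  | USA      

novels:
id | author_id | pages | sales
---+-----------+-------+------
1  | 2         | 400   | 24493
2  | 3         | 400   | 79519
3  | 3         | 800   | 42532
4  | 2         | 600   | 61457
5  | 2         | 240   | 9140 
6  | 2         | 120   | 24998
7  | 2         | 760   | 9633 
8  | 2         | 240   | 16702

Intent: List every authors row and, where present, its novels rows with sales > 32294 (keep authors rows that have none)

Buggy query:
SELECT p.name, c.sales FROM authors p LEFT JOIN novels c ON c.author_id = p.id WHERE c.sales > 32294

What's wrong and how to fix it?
Bug: Filtering c.sales in WHERE discards the NULL rows produced by LEFT JOIN, turning it into an inner join

Fix: Put 'c.sales > 32294' in the JOIN's ON clause instead of WHERE

Corrected query:
SELECT p.name, c.sales FROM authors p LEFT JOIN novels c ON c.author_id = p.id AND c.sales > 32294

Result:
name    | sales
--------+------
Le Guin | NULL 
Tolkien | 61457
Asimov  | 42532
Asimov  | 79519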